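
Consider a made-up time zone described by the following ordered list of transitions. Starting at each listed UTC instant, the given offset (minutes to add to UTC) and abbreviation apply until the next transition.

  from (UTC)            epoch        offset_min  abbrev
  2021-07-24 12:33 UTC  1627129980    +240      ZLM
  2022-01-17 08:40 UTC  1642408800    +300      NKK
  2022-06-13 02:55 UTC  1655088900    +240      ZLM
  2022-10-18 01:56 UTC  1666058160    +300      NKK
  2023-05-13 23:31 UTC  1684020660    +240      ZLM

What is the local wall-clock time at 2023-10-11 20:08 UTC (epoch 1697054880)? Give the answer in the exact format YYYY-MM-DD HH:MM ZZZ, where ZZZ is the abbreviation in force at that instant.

2023-10-12 00:08 ZLM

Query: 2023-10-11 20:08 UTC
Rule 5/5 (ZLM, +04:00): 2023-05-13 23:31 UTC ≤ query < +∞
20·60 + 8 + 240 = 1448 min
1448 = 1·1440 + 8; 8 = 0·60 + 8 → 00:08, 2023-10-11 + 1 day = 2023-10-12
→ 2023-10-12 00:08 ZLM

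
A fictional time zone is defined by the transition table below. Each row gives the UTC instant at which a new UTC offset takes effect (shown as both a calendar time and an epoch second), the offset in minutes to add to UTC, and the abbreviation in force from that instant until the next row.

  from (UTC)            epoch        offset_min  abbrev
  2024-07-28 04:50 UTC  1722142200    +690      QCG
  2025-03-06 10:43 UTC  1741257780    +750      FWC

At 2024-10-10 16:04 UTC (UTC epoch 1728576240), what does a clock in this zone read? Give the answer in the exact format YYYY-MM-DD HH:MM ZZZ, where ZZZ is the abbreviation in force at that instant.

Query: 2024-10-10 16:04 UTC
Rule 1/2 (QCG, +11:30): 2024-07-28 04:50 UTC ≤ query < 2025-03-06 10:43 UTC
16·60 + 4 + 690 = 1654 min
1654 = 1·1440 + 214; 214 = 3·60 + 34 → 03:34, 2024-10-10 + 1 day = 2024-10-11
→ 2024-10-11 03:34 QCG

2024-10-11 03:34 QCG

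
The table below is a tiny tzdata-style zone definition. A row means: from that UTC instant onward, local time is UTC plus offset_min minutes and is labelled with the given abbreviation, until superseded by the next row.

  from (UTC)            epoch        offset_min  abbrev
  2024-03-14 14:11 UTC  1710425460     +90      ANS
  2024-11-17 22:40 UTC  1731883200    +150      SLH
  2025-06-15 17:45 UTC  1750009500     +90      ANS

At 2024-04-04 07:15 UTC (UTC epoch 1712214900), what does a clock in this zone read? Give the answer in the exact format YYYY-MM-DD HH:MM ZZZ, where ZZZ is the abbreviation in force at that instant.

2024-04-04 08:45 ANS

Query: 2024-04-04 07:15 UTC
Rule 1/3 (ANS, +01:30): 2024-03-14 14:11 UTC ≤ query < 2024-11-17 22:40 UTC
7·60 + 15 + 90 = 525 min
525 = 0·1440 + 525; 525 = 8·60 + 45 → 08:45, same day
→ 2024-04-04 08:45 ANS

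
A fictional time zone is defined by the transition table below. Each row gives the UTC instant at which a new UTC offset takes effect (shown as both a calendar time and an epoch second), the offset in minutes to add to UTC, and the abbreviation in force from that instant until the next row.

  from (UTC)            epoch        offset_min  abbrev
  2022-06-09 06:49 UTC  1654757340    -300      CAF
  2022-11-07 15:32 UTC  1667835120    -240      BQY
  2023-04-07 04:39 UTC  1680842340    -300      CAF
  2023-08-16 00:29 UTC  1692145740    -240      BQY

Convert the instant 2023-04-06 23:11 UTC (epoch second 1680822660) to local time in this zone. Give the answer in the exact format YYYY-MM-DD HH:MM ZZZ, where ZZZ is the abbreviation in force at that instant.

Query: 2023-04-06 23:11 UTC
Rule 2/4 (BQY, -04:00): 2022-11-07 15:32 UTC ≤ query < 2023-04-07 04:39 UTC
23·60 + 11 - 240 = 1151 min
1151 = 0·1440 + 1151; 1151 = 19·60 + 11 → 19:11, same day
→ 2023-04-06 19:11 BQY

2023-04-06 19:11 BQY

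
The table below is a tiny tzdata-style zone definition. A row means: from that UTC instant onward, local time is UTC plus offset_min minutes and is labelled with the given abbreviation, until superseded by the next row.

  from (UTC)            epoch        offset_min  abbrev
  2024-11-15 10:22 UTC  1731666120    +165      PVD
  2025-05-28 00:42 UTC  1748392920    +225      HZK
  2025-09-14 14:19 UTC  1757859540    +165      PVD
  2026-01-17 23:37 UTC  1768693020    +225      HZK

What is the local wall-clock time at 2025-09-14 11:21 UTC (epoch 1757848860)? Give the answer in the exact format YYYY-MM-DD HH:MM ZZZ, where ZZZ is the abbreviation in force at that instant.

Query: 2025-09-14 11:21 UTC
Rule 2/4 (HZK, +03:45): 2025-05-28 00:42 UTC ≤ query < 2025-09-14 14:19 UTC
11·60 + 21 + 225 = 906 min
906 = 0·1440 + 906; 906 = 15·60 + 6 → 15:06, same day
→ 2025-09-14 15:06 HZK

2025-09-14 15:06 HZK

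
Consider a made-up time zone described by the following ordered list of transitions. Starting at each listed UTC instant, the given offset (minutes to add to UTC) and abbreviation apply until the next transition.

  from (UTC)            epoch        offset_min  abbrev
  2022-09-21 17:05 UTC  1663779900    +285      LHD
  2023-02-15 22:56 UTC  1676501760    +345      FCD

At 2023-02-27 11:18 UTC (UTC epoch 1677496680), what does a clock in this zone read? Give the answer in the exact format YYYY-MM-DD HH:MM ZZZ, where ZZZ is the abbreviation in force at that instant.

Query: 2023-02-27 11:18 UTC
Rule 2/2 (FCD, +05:45): 2023-02-15 22:56 UTC ≤ query < +∞
11·60 + 18 + 345 = 1023 min
1023 = 0·1440 + 1023; 1023 = 17·60 + 3 → 17:03, same day
→ 2023-02-27 17:03 FCD

2023-02-27 17:03 FCD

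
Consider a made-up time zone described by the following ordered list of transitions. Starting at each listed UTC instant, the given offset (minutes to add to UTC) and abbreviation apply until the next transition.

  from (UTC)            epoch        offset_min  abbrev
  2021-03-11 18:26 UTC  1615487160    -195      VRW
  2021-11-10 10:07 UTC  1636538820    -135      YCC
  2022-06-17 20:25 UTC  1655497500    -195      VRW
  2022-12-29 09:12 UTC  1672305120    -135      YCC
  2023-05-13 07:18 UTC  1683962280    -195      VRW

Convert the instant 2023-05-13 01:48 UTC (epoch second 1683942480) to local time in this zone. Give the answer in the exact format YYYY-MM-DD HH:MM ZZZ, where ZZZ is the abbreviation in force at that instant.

2023-05-12 23:33 YCC

Query: 2023-05-13 01:48 UTC
Rule 4/5 (YCC, -02:15): 2022-12-29 09:12 UTC ≤ query < 2023-05-13 07:18 UTC
1·60 + 48 - 135 = -27 min
-27 = -1·1440 + 1413; 1413 = 23·60 + 33 → 23:33, 2023-05-13 - 1 day = 2023-05-12
→ 2023-05-12 23:33 YCC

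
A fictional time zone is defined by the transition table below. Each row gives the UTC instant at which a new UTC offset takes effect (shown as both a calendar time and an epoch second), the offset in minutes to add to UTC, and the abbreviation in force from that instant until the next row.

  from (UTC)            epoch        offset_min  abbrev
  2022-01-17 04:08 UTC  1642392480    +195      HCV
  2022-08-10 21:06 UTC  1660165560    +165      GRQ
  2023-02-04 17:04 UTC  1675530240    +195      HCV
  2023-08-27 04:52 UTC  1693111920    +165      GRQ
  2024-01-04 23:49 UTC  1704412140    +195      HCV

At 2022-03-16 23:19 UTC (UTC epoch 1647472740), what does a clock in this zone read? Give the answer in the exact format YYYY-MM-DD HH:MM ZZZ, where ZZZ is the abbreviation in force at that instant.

Query: 2022-03-16 23:19 UTC
Rule 1/5 (HCV, +03:15): 2022-01-17 04:08 UTC ≤ query < 2022-08-10 21:06 UTC
23·60 + 19 + 195 = 1594 min
1594 = 1·1440 + 154; 154 = 2·60 + 34 → 02:34, 2022-03-16 + 1 day = 2022-03-17
→ 2022-03-17 02:34 HCV

2022-03-17 02:34 HCV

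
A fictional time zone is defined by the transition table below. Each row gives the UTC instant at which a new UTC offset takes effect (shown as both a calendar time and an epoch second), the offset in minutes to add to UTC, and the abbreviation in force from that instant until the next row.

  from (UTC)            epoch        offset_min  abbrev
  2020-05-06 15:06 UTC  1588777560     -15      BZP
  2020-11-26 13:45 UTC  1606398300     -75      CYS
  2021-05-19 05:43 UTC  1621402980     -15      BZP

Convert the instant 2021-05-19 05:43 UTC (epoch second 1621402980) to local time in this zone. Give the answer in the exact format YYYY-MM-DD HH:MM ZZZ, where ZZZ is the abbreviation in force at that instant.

Query: 2021-05-19 05:43 UTC
Rule 3/3 (BZP, -00:15): 2021-05-19 05:43 UTC ≤ query < +∞
5·60 + 43 - 15 = 328 min
328 = 0·1440 + 328; 328 = 5·60 + 28 → 05:28, same day
→ 2021-05-19 05:28 BZP

2021-05-19 05:28 BZP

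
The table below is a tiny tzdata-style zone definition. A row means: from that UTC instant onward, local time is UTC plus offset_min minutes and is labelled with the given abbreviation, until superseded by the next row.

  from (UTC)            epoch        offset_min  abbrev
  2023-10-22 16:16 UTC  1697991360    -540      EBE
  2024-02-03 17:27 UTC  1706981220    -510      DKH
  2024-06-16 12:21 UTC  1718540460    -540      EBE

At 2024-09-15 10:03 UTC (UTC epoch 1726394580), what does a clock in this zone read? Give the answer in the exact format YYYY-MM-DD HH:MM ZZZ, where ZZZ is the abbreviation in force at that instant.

2024-09-15 01:03 EBE

Query: 2024-09-15 10:03 UTC
Rule 3/3 (EBE, -09:00): 2024-06-16 12:21 UTC ≤ query < +∞
10·60 + 3 - 540 = 63 min
63 = 0·1440 + 63; 63 = 1·60 + 3 → 01:03, same day
→ 2024-09-15 01:03 EBE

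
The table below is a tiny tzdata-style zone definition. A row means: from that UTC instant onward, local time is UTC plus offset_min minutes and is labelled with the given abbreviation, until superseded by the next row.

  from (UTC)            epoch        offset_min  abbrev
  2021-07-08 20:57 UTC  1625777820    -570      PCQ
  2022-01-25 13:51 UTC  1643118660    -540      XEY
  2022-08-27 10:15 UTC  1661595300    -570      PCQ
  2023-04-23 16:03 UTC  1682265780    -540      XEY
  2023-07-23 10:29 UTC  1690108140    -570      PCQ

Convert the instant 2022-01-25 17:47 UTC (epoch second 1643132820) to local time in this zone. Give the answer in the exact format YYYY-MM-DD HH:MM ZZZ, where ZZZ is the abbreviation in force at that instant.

2022-01-25 08:47 XEY

Query: 2022-01-25 17:47 UTC
Rule 2/5 (XEY, -09:00): 2022-01-25 13:51 UTC ≤ query < 2022-08-27 10:15 UTC
17·60 + 47 - 540 = 527 min
527 = 0·1440 + 527; 527 = 8·60 + 47 → 08:47, same day
→ 2022-01-25 08:47 XEY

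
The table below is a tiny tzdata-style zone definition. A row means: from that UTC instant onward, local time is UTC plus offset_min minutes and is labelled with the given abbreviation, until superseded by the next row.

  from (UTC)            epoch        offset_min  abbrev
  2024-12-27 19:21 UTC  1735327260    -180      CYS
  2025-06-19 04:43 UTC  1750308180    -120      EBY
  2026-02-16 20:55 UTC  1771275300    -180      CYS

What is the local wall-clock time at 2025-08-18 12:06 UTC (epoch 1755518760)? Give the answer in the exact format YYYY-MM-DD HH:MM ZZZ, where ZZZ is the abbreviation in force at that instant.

2025-08-18 10:06 EBY

Query: 2025-08-18 12:06 UTC
Rule 2/3 (EBY, -02:00): 2025-06-19 04:43 UTC ≤ query < 2026-02-16 20:55 UTC
12·60 + 6 - 120 = 606 min
606 = 0·1440 + 606; 606 = 10·60 + 6 → 10:06, same day
→ 2025-08-18 10:06 EBY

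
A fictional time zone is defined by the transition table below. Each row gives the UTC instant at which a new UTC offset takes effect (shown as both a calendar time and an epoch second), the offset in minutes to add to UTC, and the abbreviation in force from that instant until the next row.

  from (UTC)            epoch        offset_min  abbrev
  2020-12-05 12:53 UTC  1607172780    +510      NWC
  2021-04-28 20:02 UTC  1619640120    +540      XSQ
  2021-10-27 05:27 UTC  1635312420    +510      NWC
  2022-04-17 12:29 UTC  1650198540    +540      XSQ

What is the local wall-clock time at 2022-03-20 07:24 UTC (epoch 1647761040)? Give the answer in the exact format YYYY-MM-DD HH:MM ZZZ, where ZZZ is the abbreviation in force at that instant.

Query: 2022-03-20 07:24 UTC
Rule 3/4 (NWC, +08:30): 2021-10-27 05:27 UTC ≤ query < 2022-04-17 12:29 UTC
7·60 + 24 + 510 = 954 min
954 = 0·1440 + 954; 954 = 15·60 + 54 → 15:54, same day
→ 2022-03-20 15:54 NWC

2022-03-20 15:54 NWC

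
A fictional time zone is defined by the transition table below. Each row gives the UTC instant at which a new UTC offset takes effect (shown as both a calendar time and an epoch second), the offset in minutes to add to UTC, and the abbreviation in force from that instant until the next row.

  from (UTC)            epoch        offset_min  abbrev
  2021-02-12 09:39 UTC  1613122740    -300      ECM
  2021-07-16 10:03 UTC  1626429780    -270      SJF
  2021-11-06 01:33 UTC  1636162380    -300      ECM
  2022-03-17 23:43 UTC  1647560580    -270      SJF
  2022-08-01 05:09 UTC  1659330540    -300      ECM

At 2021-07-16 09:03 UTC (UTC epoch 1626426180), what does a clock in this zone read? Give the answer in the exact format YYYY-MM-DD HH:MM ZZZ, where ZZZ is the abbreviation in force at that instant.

Query: 2021-07-16 09:03 UTC
Rule 1/5 (ECM, -05:00): 2021-02-12 09:39 UTC ≤ query < 2021-07-16 10:03 UTC
9·60 + 3 - 300 = 243 min
243 = 0·1440 + 243; 243 = 4·60 + 3 → 04:03, same day
→ 2021-07-16 04:03 ECM

2021-07-16 04:03 ECM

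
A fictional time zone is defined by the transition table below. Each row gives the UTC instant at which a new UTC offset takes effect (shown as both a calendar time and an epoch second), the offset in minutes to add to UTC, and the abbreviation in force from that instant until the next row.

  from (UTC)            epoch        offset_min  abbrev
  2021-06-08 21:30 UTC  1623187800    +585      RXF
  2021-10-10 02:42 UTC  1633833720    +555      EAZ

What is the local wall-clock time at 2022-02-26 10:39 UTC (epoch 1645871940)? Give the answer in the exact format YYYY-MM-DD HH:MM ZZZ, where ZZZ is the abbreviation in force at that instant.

2022-02-26 19:54 EAZ

Query: 2022-02-26 10:39 UTC
Rule 2/2 (EAZ, +09:15): 2021-10-10 02:42 UTC ≤ query < +∞
10·60 + 39 + 555 = 1194 min
1194 = 0·1440 + 1194; 1194 = 19·60 + 54 → 19:54, same day
→ 2022-02-26 19:54 EAZ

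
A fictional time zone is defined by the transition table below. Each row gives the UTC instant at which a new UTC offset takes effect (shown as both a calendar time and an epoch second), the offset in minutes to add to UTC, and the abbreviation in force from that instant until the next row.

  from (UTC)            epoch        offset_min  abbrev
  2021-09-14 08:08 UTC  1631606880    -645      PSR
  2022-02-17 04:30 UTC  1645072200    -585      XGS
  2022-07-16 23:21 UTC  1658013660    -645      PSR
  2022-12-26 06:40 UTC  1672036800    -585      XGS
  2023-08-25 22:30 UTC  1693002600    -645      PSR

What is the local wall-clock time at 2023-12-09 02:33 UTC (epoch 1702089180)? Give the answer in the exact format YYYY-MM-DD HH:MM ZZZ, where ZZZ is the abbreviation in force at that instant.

Query: 2023-12-09 02:33 UTC
Rule 5/5 (PSR, -10:45): 2023-08-25 22:30 UTC ≤ query < +∞
2·60 + 33 - 645 = -492 min
-492 = -1·1440 + 948; 948 = 15·60 + 48 → 15:48, 2023-12-09 - 1 day = 2023-12-08
→ 2023-12-08 15:48 PSR

2023-12-08 15:48 PSR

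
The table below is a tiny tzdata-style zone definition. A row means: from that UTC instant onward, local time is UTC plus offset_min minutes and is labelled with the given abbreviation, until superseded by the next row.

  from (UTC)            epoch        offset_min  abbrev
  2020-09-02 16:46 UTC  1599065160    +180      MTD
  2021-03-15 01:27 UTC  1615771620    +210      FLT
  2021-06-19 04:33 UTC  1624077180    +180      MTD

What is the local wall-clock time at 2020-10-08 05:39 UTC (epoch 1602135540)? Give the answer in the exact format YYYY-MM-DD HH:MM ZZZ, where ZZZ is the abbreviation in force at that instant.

2020-10-08 08:39 MTD

Query: 2020-10-08 05:39 UTC
Rule 1/3 (MTD, +03:00): 2020-09-02 16:46 UTC ≤ query < 2021-03-15 01:27 UTC
5·60 + 39 + 180 = 519 min
519 = 0·1440 + 519; 519 = 8·60 + 39 → 08:39, same day
→ 2020-10-08 08:39 MTD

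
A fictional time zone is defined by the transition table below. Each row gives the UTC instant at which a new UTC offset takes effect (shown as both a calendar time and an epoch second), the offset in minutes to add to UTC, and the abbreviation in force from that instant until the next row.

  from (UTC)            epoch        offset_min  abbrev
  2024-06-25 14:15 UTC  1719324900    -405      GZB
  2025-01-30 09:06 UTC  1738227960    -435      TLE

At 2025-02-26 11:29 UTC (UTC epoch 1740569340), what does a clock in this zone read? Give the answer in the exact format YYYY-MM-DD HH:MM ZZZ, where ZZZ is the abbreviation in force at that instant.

Query: 2025-02-26 11:29 UTC
Rule 2/2 (TLE, -07:15): 2025-01-30 09:06 UTC ≤ query < +∞
11·60 + 29 - 435 = 254 min
254 = 0·1440 + 254; 254 = 4·60 + 14 → 04:14, same day
→ 2025-02-26 04:14 TLE

2025-02-26 04:14 TLE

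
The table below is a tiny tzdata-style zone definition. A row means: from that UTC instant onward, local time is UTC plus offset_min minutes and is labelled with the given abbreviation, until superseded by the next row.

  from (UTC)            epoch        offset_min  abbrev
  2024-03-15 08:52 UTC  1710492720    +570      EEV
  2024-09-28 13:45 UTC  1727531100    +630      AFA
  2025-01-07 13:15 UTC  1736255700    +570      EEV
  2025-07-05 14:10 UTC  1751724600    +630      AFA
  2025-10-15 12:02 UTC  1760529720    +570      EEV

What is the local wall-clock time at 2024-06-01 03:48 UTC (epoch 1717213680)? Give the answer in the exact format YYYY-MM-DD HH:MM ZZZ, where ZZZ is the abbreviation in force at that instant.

Query: 2024-06-01 03:48 UTC
Rule 1/5 (EEV, +09:30): 2024-03-15 08:52 UTC ≤ query < 2024-09-28 13:45 UTC
3·60 + 48 + 570 = 798 min
798 = 0·1440 + 798; 798 = 13·60 + 18 → 13:18, same day
→ 2024-06-01 13:18 EEV

2024-06-01 13:18 EEV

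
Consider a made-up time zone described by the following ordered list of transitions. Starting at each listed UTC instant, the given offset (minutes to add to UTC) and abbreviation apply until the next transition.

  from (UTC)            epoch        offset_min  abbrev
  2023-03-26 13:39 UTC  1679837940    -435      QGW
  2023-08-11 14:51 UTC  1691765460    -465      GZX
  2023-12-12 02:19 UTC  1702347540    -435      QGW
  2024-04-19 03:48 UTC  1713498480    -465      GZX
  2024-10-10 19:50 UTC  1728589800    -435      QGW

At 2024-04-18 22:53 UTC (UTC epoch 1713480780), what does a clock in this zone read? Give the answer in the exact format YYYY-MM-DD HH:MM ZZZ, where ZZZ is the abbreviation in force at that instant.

2024-04-18 15:38 QGW

Query: 2024-04-18 22:53 UTC
Rule 3/5 (QGW, -07:15): 2023-12-12 02:19 UTC ≤ query < 2024-04-19 03:48 UTC
22·60 + 53 - 435 = 938 min
938 = 0·1440 + 938; 938 = 15·60 + 38 → 15:38, same day
→ 2024-04-18 15:38 QGW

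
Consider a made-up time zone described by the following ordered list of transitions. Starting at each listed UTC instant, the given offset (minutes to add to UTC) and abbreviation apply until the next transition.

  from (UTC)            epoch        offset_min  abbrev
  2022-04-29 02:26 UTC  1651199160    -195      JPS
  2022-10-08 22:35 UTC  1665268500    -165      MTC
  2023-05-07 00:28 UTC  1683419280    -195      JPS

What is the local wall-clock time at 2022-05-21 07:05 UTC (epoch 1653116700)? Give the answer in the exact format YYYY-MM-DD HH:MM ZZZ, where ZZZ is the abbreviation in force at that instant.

2022-05-21 03:50 JPS

Query: 2022-05-21 07:05 UTC
Rule 1/3 (JPS, -03:15): 2022-04-29 02:26 UTC ≤ query < 2022-10-08 22:35 UTC
7·60 + 5 - 195 = 230 min
230 = 0·1440 + 230; 230 = 3·60 + 50 → 03:50, same day
→ 2022-05-21 03:50 JPS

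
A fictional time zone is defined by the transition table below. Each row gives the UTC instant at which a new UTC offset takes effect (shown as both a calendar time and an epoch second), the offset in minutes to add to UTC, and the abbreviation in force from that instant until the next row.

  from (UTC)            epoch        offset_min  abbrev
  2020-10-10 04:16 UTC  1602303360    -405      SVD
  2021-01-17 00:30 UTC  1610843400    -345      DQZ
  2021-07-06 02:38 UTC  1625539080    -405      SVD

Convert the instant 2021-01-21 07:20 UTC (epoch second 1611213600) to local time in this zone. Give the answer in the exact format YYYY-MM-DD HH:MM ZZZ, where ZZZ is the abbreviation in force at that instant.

Query: 2021-01-21 07:20 UTC
Rule 2/3 (DQZ, -05:45): 2021-01-17 00:30 UTC ≤ query < 2021-07-06 02:38 UTC
7·60 + 20 - 345 = 95 min
95 = 0·1440 + 95; 95 = 1·60 + 35 → 01:35, same day
→ 2021-01-21 01:35 DQZ

2021-01-21 01:35 DQZ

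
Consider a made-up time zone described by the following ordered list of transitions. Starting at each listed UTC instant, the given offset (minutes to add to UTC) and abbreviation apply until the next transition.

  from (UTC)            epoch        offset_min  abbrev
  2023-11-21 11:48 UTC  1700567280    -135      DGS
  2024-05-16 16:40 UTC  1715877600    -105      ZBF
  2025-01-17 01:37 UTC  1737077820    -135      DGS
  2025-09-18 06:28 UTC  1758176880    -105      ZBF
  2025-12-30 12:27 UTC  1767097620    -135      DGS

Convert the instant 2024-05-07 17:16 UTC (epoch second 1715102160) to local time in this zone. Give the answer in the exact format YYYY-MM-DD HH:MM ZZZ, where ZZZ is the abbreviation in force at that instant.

Query: 2024-05-07 17:16 UTC
Rule 1/5 (DGS, -02:15): 2023-11-21 11:48 UTC ≤ query < 2024-05-16 16:40 UTC
17·60 + 16 - 135 = 901 min
901 = 0·1440 + 901; 901 = 15·60 + 1 → 15:01, same day
→ 2024-05-07 15:01 DGS

2024-05-07 15:01 DGS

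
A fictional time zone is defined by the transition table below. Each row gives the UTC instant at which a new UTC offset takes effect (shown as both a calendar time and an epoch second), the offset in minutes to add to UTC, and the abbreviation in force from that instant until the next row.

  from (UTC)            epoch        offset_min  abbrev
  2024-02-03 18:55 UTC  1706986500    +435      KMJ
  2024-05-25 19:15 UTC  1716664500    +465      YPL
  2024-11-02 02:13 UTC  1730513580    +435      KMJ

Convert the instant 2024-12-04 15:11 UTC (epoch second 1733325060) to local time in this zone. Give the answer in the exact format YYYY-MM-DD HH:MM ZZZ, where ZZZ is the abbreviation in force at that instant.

Query: 2024-12-04 15:11 UTC
Rule 3/3 (KMJ, +07:15): 2024-11-02 02:13 UTC ≤ query < +∞
15·60 + 11 + 435 = 1346 min
1346 = 0·1440 + 1346; 1346 = 22·60 + 26 → 22:26, same day
→ 2024-12-04 22:26 KMJ

2024-12-04 22:26 KMJ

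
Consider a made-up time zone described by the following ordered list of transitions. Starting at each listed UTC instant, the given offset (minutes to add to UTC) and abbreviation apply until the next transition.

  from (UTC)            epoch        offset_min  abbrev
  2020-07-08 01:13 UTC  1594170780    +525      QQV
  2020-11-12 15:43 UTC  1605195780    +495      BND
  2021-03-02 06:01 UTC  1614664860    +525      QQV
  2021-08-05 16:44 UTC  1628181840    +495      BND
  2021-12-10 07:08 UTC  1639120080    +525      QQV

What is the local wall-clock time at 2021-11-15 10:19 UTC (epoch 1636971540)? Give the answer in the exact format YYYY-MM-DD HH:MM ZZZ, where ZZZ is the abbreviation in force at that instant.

2021-11-15 18:34 BND

Query: 2021-11-15 10:19 UTC
Rule 4/5 (BND, +08:15): 2021-08-05 16:44 UTC ≤ query < 2021-12-10 07:08 UTC
10·60 + 19 + 495 = 1114 min
1114 = 0·1440 + 1114; 1114 = 18·60 + 34 → 18:34, same day
→ 2021-11-15 18:34 BND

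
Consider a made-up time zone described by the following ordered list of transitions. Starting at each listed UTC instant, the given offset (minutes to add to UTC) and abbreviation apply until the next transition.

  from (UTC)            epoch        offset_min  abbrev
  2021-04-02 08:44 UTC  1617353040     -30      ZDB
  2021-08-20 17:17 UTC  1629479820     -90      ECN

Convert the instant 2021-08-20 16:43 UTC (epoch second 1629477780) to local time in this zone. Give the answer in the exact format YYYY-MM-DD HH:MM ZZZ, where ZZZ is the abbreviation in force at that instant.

Query: 2021-08-20 16:43 UTC
Rule 1/2 (ZDB, -00:30): 2021-04-02 08:44 UTC ≤ query < 2021-08-20 17:17 UTC
16·60 + 43 - 30 = 973 min
973 = 0·1440 + 973; 973 = 16·60 + 13 → 16:13, same day
→ 2021-08-20 16:13 ZDB

2021-08-20 16:13 ZDB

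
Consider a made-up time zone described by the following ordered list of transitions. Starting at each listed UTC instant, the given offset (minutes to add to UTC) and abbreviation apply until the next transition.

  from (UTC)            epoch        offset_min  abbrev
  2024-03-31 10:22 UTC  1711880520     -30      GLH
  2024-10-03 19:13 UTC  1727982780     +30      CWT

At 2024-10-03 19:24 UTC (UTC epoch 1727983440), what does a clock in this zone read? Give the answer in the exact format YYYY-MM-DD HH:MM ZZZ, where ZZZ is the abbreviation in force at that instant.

Query: 2024-10-03 19:24 UTC
Rule 2/2 (CWT, +00:30): 2024-10-03 19:13 UTC ≤ query < +∞
19·60 + 24 + 30 = 1194 min
1194 = 0·1440 + 1194; 1194 = 19·60 + 54 → 19:54, same day
→ 2024-10-03 19:54 CWT

2024-10-03 19:54 CWT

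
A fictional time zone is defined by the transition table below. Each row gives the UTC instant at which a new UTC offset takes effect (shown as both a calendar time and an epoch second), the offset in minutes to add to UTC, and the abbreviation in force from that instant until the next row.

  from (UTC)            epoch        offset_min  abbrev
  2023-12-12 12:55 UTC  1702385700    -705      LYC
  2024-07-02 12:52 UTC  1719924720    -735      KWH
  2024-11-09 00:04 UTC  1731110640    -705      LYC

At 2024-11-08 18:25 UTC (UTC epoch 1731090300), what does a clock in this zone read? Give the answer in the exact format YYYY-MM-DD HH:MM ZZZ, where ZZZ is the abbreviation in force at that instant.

Query: 2024-11-08 18:25 UTC
Rule 2/3 (KWH, -12:15): 2024-07-02 12:52 UTC ≤ query < 2024-11-09 00:04 UTC
18·60 + 25 - 735 = 370 min
370 = 0·1440 + 370; 370 = 6·60 + 10 → 06:10, same day
→ 2024-11-08 06:10 KWH

2024-11-08 06:10 KWH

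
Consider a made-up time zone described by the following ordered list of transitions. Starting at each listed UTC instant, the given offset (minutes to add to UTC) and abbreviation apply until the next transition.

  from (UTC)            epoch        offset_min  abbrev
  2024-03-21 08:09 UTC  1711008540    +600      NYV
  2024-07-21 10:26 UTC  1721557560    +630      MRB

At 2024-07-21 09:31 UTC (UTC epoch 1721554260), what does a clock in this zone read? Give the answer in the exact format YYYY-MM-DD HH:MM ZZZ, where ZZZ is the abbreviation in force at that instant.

2024-07-21 19:31 NYV

Query: 2024-07-21 09:31 UTC
Rule 1/2 (NYV, +10:00): 2024-03-21 08:09 UTC ≤ query < 2024-07-21 10:26 UTC
9·60 + 31 + 600 = 1171 min
1171 = 0·1440 + 1171; 1171 = 19·60 + 31 → 19:31, same day
→ 2024-07-21 19:31 NYV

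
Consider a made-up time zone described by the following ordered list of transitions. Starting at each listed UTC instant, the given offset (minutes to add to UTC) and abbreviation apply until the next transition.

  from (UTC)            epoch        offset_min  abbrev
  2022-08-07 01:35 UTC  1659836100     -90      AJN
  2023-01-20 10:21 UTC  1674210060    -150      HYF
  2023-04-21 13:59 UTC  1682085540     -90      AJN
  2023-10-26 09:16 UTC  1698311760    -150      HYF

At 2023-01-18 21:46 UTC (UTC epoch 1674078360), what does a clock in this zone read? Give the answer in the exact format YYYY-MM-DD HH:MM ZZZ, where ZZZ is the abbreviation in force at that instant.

Query: 2023-01-18 21:46 UTC
Rule 1/4 (AJN, -01:30): 2022-08-07 01:35 UTC ≤ query < 2023-01-20 10:21 UTC
21·60 + 46 - 90 = 1216 min
1216 = 0·1440 + 1216; 1216 = 20·60 + 16 → 20:16, same day
→ 2023-01-18 20:16 AJN

2023-01-18 20:16 AJN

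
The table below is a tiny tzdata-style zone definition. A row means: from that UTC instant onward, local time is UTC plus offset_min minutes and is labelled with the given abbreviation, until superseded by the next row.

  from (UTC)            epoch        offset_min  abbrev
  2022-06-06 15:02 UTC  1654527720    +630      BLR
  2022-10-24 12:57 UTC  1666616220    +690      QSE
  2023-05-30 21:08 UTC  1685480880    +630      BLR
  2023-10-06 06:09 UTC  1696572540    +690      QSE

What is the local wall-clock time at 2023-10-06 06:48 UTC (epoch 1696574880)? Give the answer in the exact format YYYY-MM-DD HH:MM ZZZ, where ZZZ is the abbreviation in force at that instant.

Query: 2023-10-06 06:48 UTC
Rule 4/4 (QSE, +11:30): 2023-10-06 06:09 UTC ≤ query < +∞
6·60 + 48 + 690 = 1098 min
1098 = 0·1440 + 1098; 1098 = 18·60 + 18 → 18:18, same day
→ 2023-10-06 18:18 QSE

2023-10-06 18:18 QSE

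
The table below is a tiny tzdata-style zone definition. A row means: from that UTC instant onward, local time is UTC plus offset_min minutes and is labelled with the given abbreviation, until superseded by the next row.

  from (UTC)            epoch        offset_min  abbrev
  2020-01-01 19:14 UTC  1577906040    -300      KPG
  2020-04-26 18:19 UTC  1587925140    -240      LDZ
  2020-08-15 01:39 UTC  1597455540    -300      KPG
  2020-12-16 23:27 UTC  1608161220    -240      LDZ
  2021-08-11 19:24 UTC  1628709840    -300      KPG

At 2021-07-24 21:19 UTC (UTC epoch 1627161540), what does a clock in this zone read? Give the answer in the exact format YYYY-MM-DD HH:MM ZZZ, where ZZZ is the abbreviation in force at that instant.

Query: 2021-07-24 21:19 UTC
Rule 4/5 (LDZ, -04:00): 2020-12-16 23:27 UTC ≤ query < 2021-08-11 19:24 UTC
21·60 + 19 - 240 = 1039 min
1039 = 0·1440 + 1039; 1039 = 17·60 + 19 → 17:19, same day
→ 2021-07-24 17:19 LDZ

2021-07-24 17:19 LDZ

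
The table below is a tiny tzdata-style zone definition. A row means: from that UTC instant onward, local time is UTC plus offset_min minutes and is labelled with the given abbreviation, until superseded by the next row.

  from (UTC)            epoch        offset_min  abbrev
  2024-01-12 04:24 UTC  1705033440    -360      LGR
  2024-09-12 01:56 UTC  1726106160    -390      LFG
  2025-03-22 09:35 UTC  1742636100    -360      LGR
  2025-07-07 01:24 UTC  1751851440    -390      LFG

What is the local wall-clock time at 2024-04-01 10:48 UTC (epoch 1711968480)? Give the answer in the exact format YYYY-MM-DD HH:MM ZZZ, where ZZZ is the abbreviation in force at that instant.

Query: 2024-04-01 10:48 UTC
Rule 1/4 (LGR, -06:00): 2024-01-12 04:24 UTC ≤ query < 2024-09-12 01:56 UTC
10·60 + 48 - 360 = 288 min
288 = 0·1440 + 288; 288 = 4·60 + 48 → 04:48, same day
→ 2024-04-01 04:48 LGR

2024-04-01 04:48 LGR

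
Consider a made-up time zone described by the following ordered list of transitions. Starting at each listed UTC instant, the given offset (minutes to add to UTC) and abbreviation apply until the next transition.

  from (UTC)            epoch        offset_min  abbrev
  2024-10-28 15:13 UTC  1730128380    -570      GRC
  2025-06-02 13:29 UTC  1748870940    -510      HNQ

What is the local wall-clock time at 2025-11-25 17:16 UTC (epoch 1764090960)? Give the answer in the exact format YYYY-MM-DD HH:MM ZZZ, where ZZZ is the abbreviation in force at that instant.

Query: 2025-11-25 17:16 UTC
Rule 2/2 (HNQ, -08:30): 2025-06-02 13:29 UTC ≤ query < +∞
17·60 + 16 - 510 = 526 min
526 = 0·1440 + 526; 526 = 8·60 + 46 → 08:46, same day
→ 2025-11-25 08:46 HNQ

2025-11-25 08:46 HNQ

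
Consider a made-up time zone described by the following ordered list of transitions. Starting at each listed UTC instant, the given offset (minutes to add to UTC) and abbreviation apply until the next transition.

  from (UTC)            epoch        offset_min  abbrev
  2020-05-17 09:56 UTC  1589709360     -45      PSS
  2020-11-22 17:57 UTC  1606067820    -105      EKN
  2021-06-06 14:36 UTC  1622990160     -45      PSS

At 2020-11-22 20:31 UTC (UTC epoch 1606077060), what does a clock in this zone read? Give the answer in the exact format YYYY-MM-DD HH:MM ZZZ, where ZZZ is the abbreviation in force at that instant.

Query: 2020-11-22 20:31 UTC
Rule 2/3 (EKN, -01:45): 2020-11-22 17:57 UTC ≤ query < 2021-06-06 14:36 UTC
20·60 + 31 - 105 = 1126 min
1126 = 0·1440 + 1126; 1126 = 18·60 + 46 → 18:46, same day
→ 2020-11-22 18:46 EKN

2020-11-22 18:46 EKN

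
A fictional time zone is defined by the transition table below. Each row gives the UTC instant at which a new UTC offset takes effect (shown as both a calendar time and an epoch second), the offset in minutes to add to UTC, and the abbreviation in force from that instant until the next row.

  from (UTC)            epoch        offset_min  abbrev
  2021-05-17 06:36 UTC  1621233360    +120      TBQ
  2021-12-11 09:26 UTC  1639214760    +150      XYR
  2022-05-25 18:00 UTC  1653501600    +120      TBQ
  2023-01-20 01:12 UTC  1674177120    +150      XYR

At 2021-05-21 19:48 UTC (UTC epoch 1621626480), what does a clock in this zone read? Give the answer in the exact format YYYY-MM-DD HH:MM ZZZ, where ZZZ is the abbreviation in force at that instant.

2021-05-21 21:48 TBQ

Query: 2021-05-21 19:48 UTC
Rule 1/4 (TBQ, +02:00): 2021-05-17 06:36 UTC ≤ query < 2021-12-11 09:26 UTC
19·60 + 48 + 120 = 1308 min
1308 = 0·1440 + 1308; 1308 = 21·60 + 48 → 21:48, same day
→ 2021-05-21 21:48 TBQ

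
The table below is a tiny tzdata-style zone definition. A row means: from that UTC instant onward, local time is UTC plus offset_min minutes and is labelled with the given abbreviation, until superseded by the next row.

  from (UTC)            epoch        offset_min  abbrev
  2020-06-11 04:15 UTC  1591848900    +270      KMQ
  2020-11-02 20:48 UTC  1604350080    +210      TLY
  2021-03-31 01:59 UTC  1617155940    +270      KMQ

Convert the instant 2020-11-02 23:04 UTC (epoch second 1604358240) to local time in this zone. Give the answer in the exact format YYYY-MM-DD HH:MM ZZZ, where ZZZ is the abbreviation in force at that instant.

2020-11-03 02:34 TLY

Query: 2020-11-02 23:04 UTC
Rule 2/3 (TLY, +03:30): 2020-11-02 20:48 UTC ≤ query < 2021-03-31 01:59 UTC
23·60 + 4 + 210 = 1594 min
1594 = 1·1440 + 154; 154 = 2·60 + 34 → 02:34, 2020-11-02 + 1 day = 2020-11-03
→ 2020-11-03 02:34 TLY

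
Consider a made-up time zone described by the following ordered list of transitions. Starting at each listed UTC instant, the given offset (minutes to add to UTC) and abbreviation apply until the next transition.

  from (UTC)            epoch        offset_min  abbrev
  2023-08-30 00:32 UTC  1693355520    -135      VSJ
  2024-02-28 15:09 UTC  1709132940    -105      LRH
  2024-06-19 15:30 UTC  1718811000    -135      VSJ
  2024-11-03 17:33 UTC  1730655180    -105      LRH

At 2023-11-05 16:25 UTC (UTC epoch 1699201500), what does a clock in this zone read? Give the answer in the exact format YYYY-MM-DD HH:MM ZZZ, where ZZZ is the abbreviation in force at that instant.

2023-11-05 14:10 VSJ

Query: 2023-11-05 16:25 UTC
Rule 1/4 (VSJ, -02:15): 2023-08-30 00:32 UTC ≤ query < 2024-02-28 15:09 UTC
16·60 + 25 - 135 = 850 min
850 = 0·1440 + 850; 850 = 14·60 + 10 → 14:10, same day
→ 2023-11-05 14:10 VSJ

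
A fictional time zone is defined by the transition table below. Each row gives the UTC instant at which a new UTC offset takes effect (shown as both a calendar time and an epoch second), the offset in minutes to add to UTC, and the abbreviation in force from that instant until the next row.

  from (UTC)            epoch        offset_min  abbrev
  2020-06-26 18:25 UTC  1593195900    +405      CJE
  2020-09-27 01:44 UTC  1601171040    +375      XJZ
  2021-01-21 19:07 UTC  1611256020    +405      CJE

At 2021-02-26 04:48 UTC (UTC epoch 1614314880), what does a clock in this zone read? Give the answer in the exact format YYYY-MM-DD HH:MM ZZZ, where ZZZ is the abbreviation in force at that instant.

Query: 2021-02-26 04:48 UTC
Rule 3/3 (CJE, +06:45): 2021-01-21 19:07 UTC ≤ query < +∞
4·60 + 48 + 405 = 693 min
693 = 0·1440 + 693; 693 = 11·60 + 33 → 11:33, same day
→ 2021-02-26 11:33 CJE

2021-02-26 11:33 CJE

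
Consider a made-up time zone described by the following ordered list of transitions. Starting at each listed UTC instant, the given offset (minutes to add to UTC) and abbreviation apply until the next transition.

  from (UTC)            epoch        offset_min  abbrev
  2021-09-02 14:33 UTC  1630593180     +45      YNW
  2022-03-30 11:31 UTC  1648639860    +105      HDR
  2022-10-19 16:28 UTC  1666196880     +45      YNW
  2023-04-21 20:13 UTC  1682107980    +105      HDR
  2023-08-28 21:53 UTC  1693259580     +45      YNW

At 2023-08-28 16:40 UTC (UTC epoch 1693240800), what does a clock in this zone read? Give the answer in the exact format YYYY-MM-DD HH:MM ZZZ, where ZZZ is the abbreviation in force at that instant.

2023-08-28 18:25 HDR

Query: 2023-08-28 16:40 UTC
Rule 4/5 (HDR, +01:45): 2023-04-21 20:13 UTC ≤ query < 2023-08-28 21:53 UTC
16·60 + 40 + 105 = 1105 min
1105 = 0·1440 + 1105; 1105 = 18·60 + 25 → 18:25, same day
→ 2023-08-28 18:25 HDR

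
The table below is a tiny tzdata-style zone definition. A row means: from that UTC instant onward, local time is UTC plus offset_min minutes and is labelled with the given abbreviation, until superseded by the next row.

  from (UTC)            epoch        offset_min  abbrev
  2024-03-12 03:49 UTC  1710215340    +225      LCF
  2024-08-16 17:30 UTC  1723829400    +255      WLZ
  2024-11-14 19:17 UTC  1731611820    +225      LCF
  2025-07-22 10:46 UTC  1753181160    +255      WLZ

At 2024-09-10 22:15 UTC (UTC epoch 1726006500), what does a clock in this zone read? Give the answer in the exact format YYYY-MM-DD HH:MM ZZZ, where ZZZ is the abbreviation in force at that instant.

2024-09-11 02:30 WLZ

Query: 2024-09-10 22:15 UTC
Rule 2/4 (WLZ, +04:15): 2024-08-16 17:30 UTC ≤ query < 2024-11-14 19:17 UTC
22·60 + 15 + 255 = 1590 min
1590 = 1·1440 + 150; 150 = 2·60 + 30 → 02:30, 2024-09-10 + 1 day = 2024-09-11
→ 2024-09-11 02:30 WLZ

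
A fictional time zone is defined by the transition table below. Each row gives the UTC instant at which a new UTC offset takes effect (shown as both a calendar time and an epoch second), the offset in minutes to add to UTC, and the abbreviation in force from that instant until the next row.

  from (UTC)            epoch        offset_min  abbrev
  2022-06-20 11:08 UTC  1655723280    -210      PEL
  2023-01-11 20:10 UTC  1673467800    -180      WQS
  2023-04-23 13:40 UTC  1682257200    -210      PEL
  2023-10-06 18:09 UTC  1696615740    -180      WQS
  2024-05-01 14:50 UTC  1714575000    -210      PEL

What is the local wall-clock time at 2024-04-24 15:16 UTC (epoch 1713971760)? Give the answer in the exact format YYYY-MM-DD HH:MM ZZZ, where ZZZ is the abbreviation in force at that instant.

2024-04-24 12:16 WQS

Query: 2024-04-24 15:16 UTC
Rule 4/5 (WQS, -03:00): 2023-10-06 18:09 UTC ≤ query < 2024-05-01 14:50 UTC
15·60 + 16 - 180 = 736 min
736 = 0·1440 + 736; 736 = 12·60 + 16 → 12:16, same day
→ 2024-04-24 12:16 WQS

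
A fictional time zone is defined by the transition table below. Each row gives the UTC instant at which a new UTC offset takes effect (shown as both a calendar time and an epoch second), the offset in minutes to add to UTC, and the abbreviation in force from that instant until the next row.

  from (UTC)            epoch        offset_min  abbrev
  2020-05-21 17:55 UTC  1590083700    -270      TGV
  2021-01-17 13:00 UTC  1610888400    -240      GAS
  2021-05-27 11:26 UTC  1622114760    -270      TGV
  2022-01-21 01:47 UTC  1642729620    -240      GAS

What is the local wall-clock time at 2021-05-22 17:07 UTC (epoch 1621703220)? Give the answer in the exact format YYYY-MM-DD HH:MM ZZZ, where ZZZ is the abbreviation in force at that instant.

2021-05-22 13:07 GAS

Query: 2021-05-22 17:07 UTC
Rule 2/4 (GAS, -04:00): 2021-01-17 13:00 UTC ≤ query < 2021-05-27 11:26 UTC
17·60 + 7 - 240 = 787 min
787 = 0·1440 + 787; 787 = 13·60 + 7 → 13:07, same day
→ 2021-05-22 13:07 GAS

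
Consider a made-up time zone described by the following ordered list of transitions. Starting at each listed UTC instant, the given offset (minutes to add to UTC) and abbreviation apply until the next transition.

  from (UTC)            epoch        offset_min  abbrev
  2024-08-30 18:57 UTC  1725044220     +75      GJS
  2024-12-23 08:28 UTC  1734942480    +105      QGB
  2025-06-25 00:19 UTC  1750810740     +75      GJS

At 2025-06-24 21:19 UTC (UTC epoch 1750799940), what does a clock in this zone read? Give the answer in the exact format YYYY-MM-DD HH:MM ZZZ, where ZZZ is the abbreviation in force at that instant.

2025-06-24 23:04 QGB

Query: 2025-06-24 21:19 UTC
Rule 2/3 (QGB, +01:45): 2024-12-23 08:28 UTC ≤ query < 2025-06-25 00:19 UTC
21·60 + 19 + 105 = 1384 min
1384 = 0·1440 + 1384; 1384 = 23·60 + 4 → 23:04, same day
→ 2025-06-24 23:04 QGB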